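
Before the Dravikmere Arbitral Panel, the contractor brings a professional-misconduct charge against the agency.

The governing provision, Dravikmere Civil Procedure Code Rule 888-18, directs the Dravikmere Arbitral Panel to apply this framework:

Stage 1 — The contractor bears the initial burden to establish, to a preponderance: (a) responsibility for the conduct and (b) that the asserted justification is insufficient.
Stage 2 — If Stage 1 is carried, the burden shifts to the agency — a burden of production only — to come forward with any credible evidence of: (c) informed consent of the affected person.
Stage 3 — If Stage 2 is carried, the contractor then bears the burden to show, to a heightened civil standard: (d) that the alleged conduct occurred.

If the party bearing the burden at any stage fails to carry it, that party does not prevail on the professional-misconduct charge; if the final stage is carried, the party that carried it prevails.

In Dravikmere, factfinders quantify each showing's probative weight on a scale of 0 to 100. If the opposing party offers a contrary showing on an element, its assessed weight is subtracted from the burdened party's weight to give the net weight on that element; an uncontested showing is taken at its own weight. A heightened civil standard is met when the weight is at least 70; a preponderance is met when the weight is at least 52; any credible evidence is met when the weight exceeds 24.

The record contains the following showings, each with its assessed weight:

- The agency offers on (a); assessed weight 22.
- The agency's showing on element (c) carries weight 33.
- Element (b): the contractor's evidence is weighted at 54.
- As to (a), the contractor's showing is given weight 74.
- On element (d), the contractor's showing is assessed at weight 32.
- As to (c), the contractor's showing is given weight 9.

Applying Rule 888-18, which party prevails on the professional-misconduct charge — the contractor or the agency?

contractor

Stage 1 — burden on contractor; standard: a preponderance (weight is at least 52).
    (a): 74 − 22 = 52 ≥ 52 [met]
    (b): 54 ≥ 52 [met]
  The contractor carries Stage 1; the agency now bears the burden.
Stage 2 — burden on agency; standard: any credible evidence (weight exceeds 24).
    (c): 33 − 9 = 24 ≤ 24 [not met]
  Not every element is met, so the agency fails to carry Stage 2.
The contractor prevails.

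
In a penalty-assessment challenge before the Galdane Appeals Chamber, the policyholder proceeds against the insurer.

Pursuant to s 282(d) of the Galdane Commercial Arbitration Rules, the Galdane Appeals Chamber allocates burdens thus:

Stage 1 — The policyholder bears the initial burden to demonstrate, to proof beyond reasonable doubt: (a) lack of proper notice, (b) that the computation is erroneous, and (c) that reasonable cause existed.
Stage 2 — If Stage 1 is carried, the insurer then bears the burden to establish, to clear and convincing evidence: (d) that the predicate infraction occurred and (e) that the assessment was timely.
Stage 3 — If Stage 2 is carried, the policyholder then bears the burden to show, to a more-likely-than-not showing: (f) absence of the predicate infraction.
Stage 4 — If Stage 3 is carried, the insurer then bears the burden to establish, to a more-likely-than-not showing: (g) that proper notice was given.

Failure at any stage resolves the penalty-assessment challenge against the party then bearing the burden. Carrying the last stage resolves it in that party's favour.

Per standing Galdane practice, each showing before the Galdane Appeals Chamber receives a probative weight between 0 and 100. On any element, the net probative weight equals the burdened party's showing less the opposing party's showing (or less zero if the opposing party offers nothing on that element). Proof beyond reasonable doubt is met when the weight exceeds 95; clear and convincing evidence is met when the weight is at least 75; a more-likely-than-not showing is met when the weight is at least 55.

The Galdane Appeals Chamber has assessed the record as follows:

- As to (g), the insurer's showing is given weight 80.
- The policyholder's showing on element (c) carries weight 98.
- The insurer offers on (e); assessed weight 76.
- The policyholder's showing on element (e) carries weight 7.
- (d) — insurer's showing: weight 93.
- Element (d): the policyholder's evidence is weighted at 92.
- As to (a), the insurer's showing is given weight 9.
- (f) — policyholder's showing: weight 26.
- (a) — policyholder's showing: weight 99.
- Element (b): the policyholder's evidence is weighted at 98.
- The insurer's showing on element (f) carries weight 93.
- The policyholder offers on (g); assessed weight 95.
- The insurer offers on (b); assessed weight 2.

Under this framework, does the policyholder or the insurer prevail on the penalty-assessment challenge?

At Stage 1 the policyholder must meet proof beyond reasonable doubt (weight exceeds 95): on (a) the weight is 99 less the opposing 9 gives net 90, ≤ 95, so (a) does not meet the standard; on (b) the weight is 98 less the opposing 2 gives net 96, which does exceed 95, so (b) meets the standard; on (c) the weight is 98, which does exceed 95, so (c) meets the standard.
  Stage 1 not carried; the policyholder fails its burden.
The insurer prevails.

insurer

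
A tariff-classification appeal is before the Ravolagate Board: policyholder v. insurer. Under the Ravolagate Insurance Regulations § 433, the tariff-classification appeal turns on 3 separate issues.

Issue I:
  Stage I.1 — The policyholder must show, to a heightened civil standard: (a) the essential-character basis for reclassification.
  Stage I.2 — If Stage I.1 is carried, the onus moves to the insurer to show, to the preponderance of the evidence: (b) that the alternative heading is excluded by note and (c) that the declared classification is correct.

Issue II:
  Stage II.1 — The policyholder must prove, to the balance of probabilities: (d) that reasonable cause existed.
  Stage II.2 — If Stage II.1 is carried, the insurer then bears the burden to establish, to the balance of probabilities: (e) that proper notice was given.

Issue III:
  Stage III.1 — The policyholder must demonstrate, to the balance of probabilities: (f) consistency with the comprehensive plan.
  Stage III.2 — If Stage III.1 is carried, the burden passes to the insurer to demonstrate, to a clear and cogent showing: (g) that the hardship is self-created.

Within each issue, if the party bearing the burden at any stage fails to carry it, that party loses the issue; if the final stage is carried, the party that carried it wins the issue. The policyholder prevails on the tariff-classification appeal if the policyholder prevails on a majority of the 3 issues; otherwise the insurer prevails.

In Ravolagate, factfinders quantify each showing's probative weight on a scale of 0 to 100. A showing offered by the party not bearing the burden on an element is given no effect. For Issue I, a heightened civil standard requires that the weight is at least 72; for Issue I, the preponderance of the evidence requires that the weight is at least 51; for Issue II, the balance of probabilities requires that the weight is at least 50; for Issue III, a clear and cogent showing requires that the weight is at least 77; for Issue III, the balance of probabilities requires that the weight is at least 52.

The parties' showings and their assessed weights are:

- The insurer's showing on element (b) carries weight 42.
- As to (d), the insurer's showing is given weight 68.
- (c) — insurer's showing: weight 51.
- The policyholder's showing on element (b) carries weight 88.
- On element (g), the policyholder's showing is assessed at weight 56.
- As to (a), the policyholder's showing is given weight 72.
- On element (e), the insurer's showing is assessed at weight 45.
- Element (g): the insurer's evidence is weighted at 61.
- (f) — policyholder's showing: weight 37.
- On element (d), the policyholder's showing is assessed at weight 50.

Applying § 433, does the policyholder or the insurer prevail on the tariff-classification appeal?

policyholder

— Issue I —
Stage I.1 (policyholder, a heightened civil standard, weight is at least 72): (a) 72 ≥ 72 — meets.
  All elements met. The burden passes to the insurer.
Stage I.2 (insurer, the preponderance of the evidence, weight is at least 51): (b) 42 (policyholder's 88 disregarded) < 51 — fails; (c) 51 ≥ 51 — meets.
  Stage I.2 not carried; the insurer fails its burden.
The analysis ends at Stage I.2; the policyholder prevails on this issue.
— Issue II —
At Stage II.1 the policyholder must meet the balance of probabilities (weight is at least 50): on (d) the weight is 50 (the insurer's 68 is given no effect), ≥ 50, so (d) meets the standard.
  All elements met. The burden passes to the insurer.
At Stage II.2 the insurer must meet the balance of probabilities (weight is at least 50): on (e) the weight is 45, < 50, so (e) does not meet the standard.
  The insurer does not carry Stage II.2.
The policyholder prevails on this issue.
— Issue III —
Stage III.1 — burden on policyholder; standard: the balance of probabilities (weight is at least 52).
    (f): 37 < 52 [not met]
  Stage III.1 not carried; the policyholder fails its burden.
The analysis ends at Stage III.1; the insurer prevails on this issue.
Per-issue: Issue I → policyholder; Issue II → policyholder; Issue III → insurer. The policyholder must prevail on a majority of issues; overall, the policyholder prevails.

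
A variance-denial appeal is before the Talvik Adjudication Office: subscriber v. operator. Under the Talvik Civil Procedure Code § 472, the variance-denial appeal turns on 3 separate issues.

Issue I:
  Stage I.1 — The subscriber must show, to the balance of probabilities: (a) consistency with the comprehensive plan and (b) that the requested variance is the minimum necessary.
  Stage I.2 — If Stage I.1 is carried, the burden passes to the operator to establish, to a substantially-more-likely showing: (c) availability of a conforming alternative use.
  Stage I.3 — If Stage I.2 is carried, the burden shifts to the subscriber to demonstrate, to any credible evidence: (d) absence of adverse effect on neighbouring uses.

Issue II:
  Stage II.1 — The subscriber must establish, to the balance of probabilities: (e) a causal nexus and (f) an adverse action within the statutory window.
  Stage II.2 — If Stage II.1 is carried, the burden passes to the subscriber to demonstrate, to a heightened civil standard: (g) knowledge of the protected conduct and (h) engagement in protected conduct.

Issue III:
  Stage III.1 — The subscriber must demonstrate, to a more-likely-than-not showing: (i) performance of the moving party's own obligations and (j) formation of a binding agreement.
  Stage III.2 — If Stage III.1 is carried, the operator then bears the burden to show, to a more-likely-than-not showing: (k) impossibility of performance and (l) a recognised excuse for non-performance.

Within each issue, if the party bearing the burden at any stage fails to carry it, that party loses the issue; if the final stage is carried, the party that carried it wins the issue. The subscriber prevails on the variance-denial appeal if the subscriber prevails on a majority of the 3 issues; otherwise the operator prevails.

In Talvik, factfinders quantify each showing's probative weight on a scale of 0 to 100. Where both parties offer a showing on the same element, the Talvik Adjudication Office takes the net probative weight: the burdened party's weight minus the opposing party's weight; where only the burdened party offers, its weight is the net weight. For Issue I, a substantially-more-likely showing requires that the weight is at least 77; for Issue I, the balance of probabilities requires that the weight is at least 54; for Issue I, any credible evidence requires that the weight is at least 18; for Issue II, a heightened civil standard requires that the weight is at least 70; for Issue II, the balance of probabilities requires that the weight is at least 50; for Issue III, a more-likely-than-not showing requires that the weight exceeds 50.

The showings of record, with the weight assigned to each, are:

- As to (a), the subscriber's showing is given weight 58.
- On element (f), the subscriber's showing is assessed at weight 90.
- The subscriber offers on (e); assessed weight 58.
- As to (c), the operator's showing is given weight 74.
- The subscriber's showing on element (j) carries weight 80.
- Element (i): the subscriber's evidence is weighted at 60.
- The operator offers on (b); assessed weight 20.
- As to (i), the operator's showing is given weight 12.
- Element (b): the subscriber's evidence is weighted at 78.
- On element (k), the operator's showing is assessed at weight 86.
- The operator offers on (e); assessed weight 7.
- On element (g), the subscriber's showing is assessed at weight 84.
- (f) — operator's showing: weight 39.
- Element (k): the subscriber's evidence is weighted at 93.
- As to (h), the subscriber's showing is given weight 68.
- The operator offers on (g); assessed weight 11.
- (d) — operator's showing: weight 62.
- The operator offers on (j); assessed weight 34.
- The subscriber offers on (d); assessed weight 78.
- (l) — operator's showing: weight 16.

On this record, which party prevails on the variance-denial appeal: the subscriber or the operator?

— Issue I —
Stage I.1 — burden on subscriber; standard: the balance of probabilities (weight is at least 54).
    (a): 58 ≥ 54 [met]
    (b): 78 − 20 = 58 ≥ 54 [met]
  Stage I.1 is satisfied; the onus moves to the operator.
Stage I.2 — burden on operator; standard: a substantially-more-likely showing (weight is at least 77).
    (c): 74 < 77 [not met]
  Not every element is met, so the operator fails to carry Stage I.2.
The subscriber prevails on this issue.
— Issue II —
Stage II.1 (subscriber, the balance of probabilities, weight is at least 50): (e) net 58−7=51 ≥ 50 — meets; (f) net 90−39=51 ≥ 50 — meets.
  Stage II.1 is satisfied; the subscriber continues to bear the burden.
Stage II.2 (subscriber, a heightened civil standard, weight is at least 70): (g) net 84−11=73 ≥ 70 — meets; (h) 68 < 70 — fails.
  Stage II.2 not carried; the subscriber fails its burden.
The operator prevails on this issue.
— Issue III —
At Stage III.1 the subscriber must meet a more-likely-than-not showing (weight exceeds 50): on (i) the weight is 60 less the opposing 12 gives net 48, which does not exceed 50, so (i) does not meet the standard; on (j) the weight is 80 less the opposing 34 gives net 46, which does not exceed 50, so (j) does not meet the standard.
  The subscriber does not carry Stage III.1.
So the operator prevails on this issue.
Per-issue: Issue I → subscriber; Issue II → operator; Issue III → operator. The subscriber must prevail on a majority of issues; overall, the operator prevails.

operator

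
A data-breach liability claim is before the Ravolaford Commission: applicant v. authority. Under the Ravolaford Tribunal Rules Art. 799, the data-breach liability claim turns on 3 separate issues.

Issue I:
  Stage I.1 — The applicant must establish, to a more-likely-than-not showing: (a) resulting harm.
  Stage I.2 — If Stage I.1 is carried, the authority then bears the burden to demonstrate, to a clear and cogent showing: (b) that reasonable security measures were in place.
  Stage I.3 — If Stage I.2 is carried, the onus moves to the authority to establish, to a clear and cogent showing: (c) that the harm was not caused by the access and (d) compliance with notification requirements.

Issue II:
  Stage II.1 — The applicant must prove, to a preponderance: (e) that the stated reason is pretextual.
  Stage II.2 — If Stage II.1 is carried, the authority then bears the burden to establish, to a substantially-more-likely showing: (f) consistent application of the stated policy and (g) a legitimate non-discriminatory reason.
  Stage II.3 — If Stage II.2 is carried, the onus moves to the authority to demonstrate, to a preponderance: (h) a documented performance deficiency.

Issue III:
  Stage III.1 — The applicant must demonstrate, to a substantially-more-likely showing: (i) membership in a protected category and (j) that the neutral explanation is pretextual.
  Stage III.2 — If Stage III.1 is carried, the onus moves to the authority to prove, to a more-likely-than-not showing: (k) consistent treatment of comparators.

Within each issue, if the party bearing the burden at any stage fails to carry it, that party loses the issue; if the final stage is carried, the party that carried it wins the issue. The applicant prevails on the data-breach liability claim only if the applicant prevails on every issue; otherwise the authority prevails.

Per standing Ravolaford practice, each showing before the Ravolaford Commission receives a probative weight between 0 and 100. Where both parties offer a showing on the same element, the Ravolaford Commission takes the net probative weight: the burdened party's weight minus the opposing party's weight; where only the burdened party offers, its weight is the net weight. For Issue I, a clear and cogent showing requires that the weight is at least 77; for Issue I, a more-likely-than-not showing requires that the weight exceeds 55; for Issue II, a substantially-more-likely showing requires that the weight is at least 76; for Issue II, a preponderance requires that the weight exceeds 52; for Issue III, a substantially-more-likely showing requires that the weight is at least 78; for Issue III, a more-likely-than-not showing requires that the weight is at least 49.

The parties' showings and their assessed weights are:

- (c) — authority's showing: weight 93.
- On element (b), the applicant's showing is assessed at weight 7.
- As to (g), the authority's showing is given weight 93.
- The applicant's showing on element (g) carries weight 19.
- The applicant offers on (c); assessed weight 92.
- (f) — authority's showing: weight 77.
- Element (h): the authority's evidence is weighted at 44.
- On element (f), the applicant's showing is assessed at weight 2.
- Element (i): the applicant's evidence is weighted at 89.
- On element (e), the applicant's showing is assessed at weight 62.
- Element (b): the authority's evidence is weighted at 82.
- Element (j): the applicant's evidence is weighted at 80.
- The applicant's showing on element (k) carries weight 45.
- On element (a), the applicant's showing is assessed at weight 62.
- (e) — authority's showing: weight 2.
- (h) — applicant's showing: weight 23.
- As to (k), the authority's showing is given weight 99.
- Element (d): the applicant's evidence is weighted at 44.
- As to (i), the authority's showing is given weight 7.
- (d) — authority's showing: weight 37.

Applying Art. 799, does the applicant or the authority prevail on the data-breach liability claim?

— Issue I —
Stage I.1 (applicant, a more-likely-than-not showing, weight exceeds 55): (a) 62 > 55 — meets.
  Stage I.1 carried; the burden shifts to the authority.
Stage I.2 (authority, a clear and cogent showing, weight is at least 77): (b) net 82−7=75 < 77 — fails.
  Not every element is met, so the authority fails to carry Stage I.2.
The applicant prevails on this issue.
— Issue II —
Stage II.1 — burden on applicant; standard: a preponderance (weight exceeds 52).
    (e): 62 − 2 = 60 > 52 [met]
  The applicant carries Stage II.1; the authority now bears the burden.
Stage II.2 — burden on authority; standard: a substantially-more-likely showing (weight is at least 76).
    (f): 77 − 2 = 75 < 76 [not met]
    (g): 93 − 19 = 74 < 76 [not met]
  Stage II.2 not carried; the authority fails its burden.
The applicant prevails on this issue.
— Issue III —
Stage III.1 (applicant, a substantially-more-likely showing, weight is at least 78): (i) net 89−7=82 ≥ 78 — meets; (j) 80 ≥ 78 — meets.
  Stage III.1 is satisfied; the onus moves to the authority.
Stage III.2 (authority, a more-likely-than-not showing, weight is at least 49): (k) net 99−45=54 ≥ 49 — meets.
  The authority carries the last stage.
Every stage carried; the authority prevails on this issue.
Per-issue: Issue I → applicant; Issue II → applicant; Issue III → authority. The applicant must prevail on every issue; overall, the authority prevails.

authority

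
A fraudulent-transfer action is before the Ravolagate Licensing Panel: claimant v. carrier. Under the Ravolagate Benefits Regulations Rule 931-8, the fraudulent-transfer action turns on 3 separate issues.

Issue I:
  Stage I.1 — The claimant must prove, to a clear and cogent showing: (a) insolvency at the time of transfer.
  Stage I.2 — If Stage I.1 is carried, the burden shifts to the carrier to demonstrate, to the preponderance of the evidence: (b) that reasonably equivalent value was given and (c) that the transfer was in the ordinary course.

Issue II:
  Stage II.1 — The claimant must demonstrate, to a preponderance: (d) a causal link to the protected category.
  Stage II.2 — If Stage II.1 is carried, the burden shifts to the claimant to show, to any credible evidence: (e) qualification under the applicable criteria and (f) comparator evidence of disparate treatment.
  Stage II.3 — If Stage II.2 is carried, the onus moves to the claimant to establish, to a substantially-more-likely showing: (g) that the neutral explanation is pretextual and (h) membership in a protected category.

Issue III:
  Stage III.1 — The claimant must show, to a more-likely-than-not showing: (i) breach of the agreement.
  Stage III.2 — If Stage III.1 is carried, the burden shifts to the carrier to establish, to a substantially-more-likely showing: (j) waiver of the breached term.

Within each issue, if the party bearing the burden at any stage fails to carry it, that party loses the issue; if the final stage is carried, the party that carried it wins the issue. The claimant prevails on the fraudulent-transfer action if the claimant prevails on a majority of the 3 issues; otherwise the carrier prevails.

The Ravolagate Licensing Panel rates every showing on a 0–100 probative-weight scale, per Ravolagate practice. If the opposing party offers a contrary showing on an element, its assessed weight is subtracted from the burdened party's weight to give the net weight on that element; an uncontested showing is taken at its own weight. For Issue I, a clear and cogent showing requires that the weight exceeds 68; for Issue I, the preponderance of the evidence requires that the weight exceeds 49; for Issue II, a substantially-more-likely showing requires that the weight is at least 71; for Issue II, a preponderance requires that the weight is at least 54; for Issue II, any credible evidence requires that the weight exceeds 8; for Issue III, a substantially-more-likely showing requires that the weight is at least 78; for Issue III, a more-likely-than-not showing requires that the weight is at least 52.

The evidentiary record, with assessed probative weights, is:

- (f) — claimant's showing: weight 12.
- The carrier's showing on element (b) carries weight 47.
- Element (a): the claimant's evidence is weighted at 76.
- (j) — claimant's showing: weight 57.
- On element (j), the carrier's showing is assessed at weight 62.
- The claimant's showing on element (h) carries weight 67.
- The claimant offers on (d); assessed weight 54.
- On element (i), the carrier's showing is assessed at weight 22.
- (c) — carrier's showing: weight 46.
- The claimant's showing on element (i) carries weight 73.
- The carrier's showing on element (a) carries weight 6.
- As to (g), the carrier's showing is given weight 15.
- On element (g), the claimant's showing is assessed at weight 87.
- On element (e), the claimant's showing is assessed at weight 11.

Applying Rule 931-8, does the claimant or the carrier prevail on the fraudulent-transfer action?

carrier

— Issue I —
Stage I.1 (claimant, a clear and cogent showing, weight exceeds 68): (a) net 76−6=70 > 68 — meets.
  Stage I.1 carried; the burden shifts to the carrier.
Stage I.2 (carrier, the preponderance of the evidence, weight exceeds 49): (b) 47 ≤ 49 — fails; (c) 46 ≤ 49 — fails.
  Not every element is met, so the carrier fails to carry Stage I.2.
So the claimant prevails on this issue.
— Issue II —
Stage II.1 (claimant, a preponderance, weight is at least 54): (d) 54 ≥ 54 — meets.
  All elements met. The claimant retains the burden for Stage II.2.
Stage II.2 (claimant, any credible evidence, weight exceeds 8): (e) 11 > 8 — meets; (f) 12 > 8 — meets.
  Stage II.2 is satisfied; the claimant continues to bear the burden.
Stage II.3 (claimant, a substantially-more-likely showing, weight is at least 71): (g) net 87−15=72 ≥ 71 — meets; (h) 67 < 71 — fails.
  Stage II.3 not carried; the claimant fails its burden.
The analysis ends at Stage II.3; the carrier prevails on this issue.
— Issue III —
Stage III.1 (claimant, a more-likely-than-not showing, weight is at least 52): (i) net 73−22=51 < 52 — fails.
  Stage III.1 not carried; the claimant fails its burden.
The analysis ends at Stage III.1; the carrier prevails on this issue.
Per-issue: Issue I → claimant; Issue II → carrier; Issue III → carrier. The claimant must prevail on a majority of issues; overall, the carrier prevails.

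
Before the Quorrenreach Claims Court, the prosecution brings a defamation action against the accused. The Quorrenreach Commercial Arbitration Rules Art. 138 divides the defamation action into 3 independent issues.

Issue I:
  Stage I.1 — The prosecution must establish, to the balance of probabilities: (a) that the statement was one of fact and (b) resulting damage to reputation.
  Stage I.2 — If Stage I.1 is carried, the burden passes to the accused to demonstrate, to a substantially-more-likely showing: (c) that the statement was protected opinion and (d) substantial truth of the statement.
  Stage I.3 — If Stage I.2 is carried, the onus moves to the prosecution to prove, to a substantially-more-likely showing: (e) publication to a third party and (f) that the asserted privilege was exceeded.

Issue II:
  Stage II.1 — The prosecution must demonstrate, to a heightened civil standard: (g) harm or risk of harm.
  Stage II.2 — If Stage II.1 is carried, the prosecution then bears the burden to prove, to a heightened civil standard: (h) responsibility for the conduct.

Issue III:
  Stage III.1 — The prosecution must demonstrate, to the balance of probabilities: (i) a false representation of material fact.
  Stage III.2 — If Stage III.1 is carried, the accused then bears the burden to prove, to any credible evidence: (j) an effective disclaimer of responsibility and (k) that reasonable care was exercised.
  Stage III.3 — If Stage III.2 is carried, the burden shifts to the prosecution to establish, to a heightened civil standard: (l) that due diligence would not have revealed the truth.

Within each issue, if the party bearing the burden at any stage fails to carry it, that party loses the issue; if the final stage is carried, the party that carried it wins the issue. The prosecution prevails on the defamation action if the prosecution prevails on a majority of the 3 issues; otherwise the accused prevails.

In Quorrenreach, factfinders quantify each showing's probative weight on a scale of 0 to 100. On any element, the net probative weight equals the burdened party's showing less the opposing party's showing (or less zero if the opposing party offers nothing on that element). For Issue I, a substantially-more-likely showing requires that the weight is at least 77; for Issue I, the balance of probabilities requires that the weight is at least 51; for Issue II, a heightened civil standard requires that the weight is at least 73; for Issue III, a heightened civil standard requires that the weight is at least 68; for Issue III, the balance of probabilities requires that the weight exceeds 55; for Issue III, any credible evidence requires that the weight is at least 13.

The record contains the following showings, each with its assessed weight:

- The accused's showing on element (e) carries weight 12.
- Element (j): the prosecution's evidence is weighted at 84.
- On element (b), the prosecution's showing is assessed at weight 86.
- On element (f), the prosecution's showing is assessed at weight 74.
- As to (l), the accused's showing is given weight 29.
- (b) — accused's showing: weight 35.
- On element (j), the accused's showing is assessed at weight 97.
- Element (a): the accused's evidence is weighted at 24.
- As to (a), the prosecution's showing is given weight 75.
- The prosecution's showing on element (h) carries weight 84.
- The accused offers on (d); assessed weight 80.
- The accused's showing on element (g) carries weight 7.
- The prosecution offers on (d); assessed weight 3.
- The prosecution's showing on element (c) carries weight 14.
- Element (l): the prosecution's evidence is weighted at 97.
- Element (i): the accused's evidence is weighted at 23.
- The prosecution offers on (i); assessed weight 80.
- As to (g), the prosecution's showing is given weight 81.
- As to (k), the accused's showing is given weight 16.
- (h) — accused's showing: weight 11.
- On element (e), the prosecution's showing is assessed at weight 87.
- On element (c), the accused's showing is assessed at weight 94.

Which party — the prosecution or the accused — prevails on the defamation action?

— Issue I —
At Stage I.1 the prosecution must meet the balance of probabilities (weight is at least 51): on (a) the weight is 75 less the opposing 24 gives net 51, which does reach 51, so (a) meets the standard; on (b) the weight is 86 less the opposing 35 gives net 51, which does reach 51, so (b) meets the standard.
  All elements met. The burden passes to the accused.
At Stage I.2 the accused must meet a substantially-more-likely showing (weight is at least 77): on (c) the weight is 94 less the opposing 14 gives net 80, which does reach 77, so (c) meets the standard; on (d) the weight is 80 less the opposing 3 gives net 77, ≥ 77, so (d) meets the standard.
  Stage I.2 is satisfied; the onus moves to the prosecution.
At Stage I.3 the prosecution must meet a substantially-more-likely showing (weight is at least 77): on (e) the weight is 87 less the opposing 12 gives net 75, < 77, so (e) does not meet the standard; on (f) the weight is 74, which does not reach 77, so (f) does not meet the standard.
  Stage I.3 not carried; the prosecution fails its burden.
The accused prevails on this issue.
— Issue II —
At Stage II.1 the prosecution must meet a heightened civil standard (weight is at least 73): on (g) the weight is 81 less the opposing 7 gives net 74, which does reach 73, so (g) meets the standard.
  Stage II.1 is satisfied; the prosecution continues to bear the burden.
At Stage II.2 the prosecution must meet a heightened civil standard (weight is at least 73): on (h) the weight is 84 less the opposing 11 gives net 73, ≥ 73, so (h) meets the standard.
  Stage II.2 carried; the final stage is satisfied.
All stages carried — the prosecution prevails on this issue.
— Issue III —
Stage III.1 — burden on prosecution; standard: the balance of probabilities (weight exceeds 55).
    (i): 80 − 23 = 57 > 55 [met]
  Stage III.1 is satisfied; the onus moves to the accused.
Stage III.2 — burden on accused; standard: any credible evidence (weight is at least 13).
    (j): 97 − 84 = 13 ≥ 13 [met]
    (k): 16 ≥ 13 [met]
  All elements met. The burden passes to the prosecution.
Stage III.3 — burden on prosecution; standard: a heightened civil standard (weight is at least 68).
    (l): 97 − 29 = 68 ≥ 68 [met]
  All elements met at the final stage.
With every stage satisfied, the prosecution prevails on this issue.
Per-issue: Issue I → accused; Issue II → prosecution; Issue III → prosecution. The prosecution must prevail on a majority of issues; overall, the prosecution prevails.

prosecution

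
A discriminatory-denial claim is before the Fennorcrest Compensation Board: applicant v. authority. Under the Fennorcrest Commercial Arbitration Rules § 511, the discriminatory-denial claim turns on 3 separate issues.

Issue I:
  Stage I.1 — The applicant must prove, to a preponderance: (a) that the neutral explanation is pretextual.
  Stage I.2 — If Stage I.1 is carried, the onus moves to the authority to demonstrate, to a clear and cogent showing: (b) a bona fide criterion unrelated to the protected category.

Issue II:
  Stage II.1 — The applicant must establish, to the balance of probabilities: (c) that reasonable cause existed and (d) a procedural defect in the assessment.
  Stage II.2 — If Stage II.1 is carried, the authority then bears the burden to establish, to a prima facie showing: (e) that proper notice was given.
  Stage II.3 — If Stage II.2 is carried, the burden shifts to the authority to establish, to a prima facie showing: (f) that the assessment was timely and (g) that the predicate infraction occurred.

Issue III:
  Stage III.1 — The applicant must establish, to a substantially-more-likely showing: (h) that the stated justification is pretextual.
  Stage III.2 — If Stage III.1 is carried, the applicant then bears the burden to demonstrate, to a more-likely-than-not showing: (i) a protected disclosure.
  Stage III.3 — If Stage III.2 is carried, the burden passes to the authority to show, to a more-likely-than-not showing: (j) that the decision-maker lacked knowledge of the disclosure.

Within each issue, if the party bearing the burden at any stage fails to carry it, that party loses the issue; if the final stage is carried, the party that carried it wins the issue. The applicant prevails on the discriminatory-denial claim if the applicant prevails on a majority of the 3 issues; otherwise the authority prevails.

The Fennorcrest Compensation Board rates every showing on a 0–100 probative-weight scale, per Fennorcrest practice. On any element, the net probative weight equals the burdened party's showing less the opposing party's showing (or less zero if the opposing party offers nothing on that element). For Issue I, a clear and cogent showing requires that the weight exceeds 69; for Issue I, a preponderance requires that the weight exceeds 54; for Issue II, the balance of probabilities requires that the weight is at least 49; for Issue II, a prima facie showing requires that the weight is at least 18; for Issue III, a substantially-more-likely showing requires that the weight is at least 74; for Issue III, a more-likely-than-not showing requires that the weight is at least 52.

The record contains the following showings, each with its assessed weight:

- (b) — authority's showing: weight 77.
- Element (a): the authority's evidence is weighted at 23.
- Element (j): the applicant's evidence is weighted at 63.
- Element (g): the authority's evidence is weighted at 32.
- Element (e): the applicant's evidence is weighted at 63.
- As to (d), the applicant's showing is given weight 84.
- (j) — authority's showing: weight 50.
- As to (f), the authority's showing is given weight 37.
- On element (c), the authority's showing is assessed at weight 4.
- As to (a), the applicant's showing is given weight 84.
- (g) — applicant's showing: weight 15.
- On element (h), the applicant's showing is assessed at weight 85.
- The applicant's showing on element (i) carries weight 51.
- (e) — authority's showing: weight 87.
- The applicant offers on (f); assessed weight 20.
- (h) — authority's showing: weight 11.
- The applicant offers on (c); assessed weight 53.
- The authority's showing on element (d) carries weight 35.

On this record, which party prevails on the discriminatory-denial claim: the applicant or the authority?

authority

— Issue I —
Stage I.1 — burden on applicant; standard: a preponderance (weight exceeds 54).
    (a): 84 − 23 = 61 > 54 [met]
  All elements met. The burden passes to the authority.
Stage I.2 — burden on authority; standard: a clear and cogent showing (weight exceeds 69).
    (b): 77 > 69 [met]
  Stage I.2 carried; the final stage is satisfied.
All stages carried — the authority prevails on this issue.
— Issue II —
Stage II.1 (applicant, the balance of probabilities, weight is at least 49): (c) net 53−4=49 ≥ 49 — meets; (d) net 84−35=49 ≥ 49 — meets.
  Stage II.1 is satisfied; the onus moves to the authority.
Stage II.2 (authority, a prima facie showing, weight is at least 18): (e) net 87−63=24 ≥ 18 — meets.
  Stage II.2 carried; the burden remains with the authority.
Stage II.3 (authority, a prima facie showing, weight is at least 18): (f) net 37−20=17 < 18 — fails; (g) net 32−15=17 < 18 — fails.
  Stage II.3 not carried; the authority fails its burden.
So the applicant prevails on this issue.
— Issue III —
Stage III.1 (applicant, a substantially-more-likely showing, weight is at least 74): (h) net 85−11=74 ≥ 74 — meets.
  All elements met. The applicant retains the burden for Stage III.2.
Stage III.2 (applicant, a more-likely-than-not showing, weight is at least 52): (i) 51 < 52 — fails.
  Not every element is met, so the applicant fails to carry Stage III.2.
The analysis ends at Stage III.2; the authority prevails on this issue.
Per-issue: Issue I → authority; Issue II → applicant; Issue III → authority. The applicant must prevail on a majority of issues; overall, the authority prevails.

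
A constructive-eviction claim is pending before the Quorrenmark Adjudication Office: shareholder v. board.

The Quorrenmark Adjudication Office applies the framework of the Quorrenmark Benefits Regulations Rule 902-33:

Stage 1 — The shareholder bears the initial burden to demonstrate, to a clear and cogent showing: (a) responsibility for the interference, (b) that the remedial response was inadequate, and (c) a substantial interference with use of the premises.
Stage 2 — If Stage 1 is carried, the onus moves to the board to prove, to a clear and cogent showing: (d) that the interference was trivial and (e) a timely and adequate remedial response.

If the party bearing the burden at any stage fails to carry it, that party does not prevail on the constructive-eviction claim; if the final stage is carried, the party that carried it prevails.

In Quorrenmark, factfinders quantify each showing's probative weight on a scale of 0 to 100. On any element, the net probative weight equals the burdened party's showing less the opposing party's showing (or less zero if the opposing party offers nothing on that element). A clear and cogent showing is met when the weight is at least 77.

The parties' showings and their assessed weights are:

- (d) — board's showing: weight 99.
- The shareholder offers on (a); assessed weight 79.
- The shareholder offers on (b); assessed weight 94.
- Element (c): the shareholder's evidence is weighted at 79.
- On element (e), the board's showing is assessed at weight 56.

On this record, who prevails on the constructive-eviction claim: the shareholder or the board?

Stage 1 — burden on shareholder; standard: a clear and cogent showing (weight is at least 77).
    (a): 79 ≥ 77 [met]
    (b): 94 ≥ 77 [met]
    (c): 79 ≥ 77 [met]
  The shareholder carries Stage 1; the board now bears the burden.
Stage 2 — burden on board; standard: a clear and cogent showing (weight is at least 77).
    (d): 99 ≥ 77 [met]
    (e): 56 < 77 [not met]
  Stage 2 not carried; the board fails its burden.
The shareholder prevails.

shareholder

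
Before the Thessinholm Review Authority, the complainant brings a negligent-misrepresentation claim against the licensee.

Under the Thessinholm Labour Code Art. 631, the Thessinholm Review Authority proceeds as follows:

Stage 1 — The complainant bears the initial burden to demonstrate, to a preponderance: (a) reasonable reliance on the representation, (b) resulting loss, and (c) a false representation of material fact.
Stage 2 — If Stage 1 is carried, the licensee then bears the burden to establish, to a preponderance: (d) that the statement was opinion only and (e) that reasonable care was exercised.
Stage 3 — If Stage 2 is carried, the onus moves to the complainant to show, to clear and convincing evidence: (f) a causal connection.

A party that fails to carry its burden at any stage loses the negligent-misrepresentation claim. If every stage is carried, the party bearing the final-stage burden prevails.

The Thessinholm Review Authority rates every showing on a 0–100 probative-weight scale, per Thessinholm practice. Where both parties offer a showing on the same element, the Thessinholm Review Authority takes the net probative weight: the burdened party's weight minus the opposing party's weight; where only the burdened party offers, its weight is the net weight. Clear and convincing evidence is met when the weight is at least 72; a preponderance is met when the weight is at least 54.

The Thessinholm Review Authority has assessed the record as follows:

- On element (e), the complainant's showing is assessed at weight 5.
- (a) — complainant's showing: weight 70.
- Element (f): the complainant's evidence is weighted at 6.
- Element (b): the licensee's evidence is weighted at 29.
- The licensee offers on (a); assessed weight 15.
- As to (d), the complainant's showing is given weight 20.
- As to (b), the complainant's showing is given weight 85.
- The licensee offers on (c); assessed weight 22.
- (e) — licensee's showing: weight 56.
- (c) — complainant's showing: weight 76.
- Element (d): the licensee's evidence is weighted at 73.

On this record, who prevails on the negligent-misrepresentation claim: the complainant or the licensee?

complainant

Stage 1 — burden on complainant; standard: a preponderance (weight is at least 54).
    (a): 70 − 15 = 55 ≥ 54 [met]
    (b): 85 − 29 = 56 ≥ 54 [met]
    (c): 76 − 22 = 54 ≥ 54 [met]
  Stage 1 carried; the burden shifts to the licensee.
Stage 2 — burden on licensee; standard: a preponderance (weight is at least 54).
    (d): 73 − 20 = 53 < 54 [not met]
    (e): 56 − 5 = 51 < 54 [not met]
  Not every element is met, so the licensee fails to carry Stage 2.
The complainant prevails.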